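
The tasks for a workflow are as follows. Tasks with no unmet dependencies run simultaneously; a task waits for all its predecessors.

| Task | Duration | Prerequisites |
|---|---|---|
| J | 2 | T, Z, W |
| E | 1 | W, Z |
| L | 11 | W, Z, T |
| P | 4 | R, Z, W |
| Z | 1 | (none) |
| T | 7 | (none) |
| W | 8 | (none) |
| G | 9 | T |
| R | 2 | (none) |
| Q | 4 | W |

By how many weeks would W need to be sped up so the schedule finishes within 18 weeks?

1

Current finish: 19 weeks; target: 18.
W is on every critical path, so each week cut from W cuts the finish by one (this holds down to a finish of 18).
Need 19 − 18 = 1 week off W → W becomes 7 weeks, finish becomes 18.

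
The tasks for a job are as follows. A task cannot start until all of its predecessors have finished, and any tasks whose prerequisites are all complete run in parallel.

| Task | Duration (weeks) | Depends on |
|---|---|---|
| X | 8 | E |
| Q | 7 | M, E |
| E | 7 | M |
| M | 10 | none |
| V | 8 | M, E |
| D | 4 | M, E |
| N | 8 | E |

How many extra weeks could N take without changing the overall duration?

0

The longest chain is M→E→X = 10+7+8 = 25; overall finish 25 weeks.
The longest chain containing N totals 25 weeks.
Float = 25 − 25 = 0.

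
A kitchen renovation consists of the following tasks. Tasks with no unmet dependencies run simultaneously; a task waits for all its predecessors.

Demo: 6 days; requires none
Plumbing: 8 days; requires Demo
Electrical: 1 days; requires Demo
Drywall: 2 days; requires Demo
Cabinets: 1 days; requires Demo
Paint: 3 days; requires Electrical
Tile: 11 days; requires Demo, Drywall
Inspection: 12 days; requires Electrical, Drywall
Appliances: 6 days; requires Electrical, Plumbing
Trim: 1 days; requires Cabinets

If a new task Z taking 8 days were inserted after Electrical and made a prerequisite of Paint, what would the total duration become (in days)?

Originally the job takes 20 days.
With Z inserted, Paint now waits for max(Electrical, Z).
New critical path: Demo→Plumbing→Appliances = 6+8+6 = 20 ⇒ 20 days.

20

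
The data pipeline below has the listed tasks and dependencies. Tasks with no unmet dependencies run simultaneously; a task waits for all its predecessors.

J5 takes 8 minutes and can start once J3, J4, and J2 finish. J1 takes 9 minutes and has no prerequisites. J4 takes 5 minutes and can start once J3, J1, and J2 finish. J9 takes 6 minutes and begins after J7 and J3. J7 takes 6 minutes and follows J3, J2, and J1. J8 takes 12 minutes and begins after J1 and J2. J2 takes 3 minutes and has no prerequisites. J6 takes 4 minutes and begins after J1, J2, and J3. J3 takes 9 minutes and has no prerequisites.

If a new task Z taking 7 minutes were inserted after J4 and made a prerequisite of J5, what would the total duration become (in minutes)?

Originally the schedule takes 22 minutes.
With Z inserted, J5 now waits for max(J3, J4, J2, Z).
New critical path: J1→J4→Z→J5 = 9+5+7+8 = 29 ⇒ 29 minutes.

29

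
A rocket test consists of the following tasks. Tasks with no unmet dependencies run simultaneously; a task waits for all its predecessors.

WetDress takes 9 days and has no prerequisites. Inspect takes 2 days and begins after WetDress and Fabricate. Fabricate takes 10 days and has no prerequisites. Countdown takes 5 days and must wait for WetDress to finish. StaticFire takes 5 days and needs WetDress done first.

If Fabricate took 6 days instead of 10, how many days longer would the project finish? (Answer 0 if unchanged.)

As given, the longest chain is WetDress→StaticFire = 9+5 = 14, so the finish is 14 days.
The longest path through Fabricate is only 12 days, so Fabricate has float 2.
That remains the longest chain; total 14 days.
Change in finish: 14 − 14 = +0 days.

0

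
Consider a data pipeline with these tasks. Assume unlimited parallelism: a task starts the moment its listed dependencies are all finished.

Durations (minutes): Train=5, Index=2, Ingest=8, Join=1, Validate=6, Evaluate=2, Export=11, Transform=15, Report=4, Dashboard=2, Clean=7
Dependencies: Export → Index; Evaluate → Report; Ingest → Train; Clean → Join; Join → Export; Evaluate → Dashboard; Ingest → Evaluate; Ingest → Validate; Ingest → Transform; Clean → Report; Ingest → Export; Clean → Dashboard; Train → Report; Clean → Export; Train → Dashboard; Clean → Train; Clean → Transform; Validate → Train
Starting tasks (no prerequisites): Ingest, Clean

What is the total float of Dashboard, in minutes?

2

Ingest→Validate→Train→Report = 8+6+5+4 = 23 sets the makespan at 23 minutes.
Longest path through Dashboard: 21 minutes (earliest finish 21, latest finish 23).
So Dashboard can slip 23 − 21 = 2 minutes.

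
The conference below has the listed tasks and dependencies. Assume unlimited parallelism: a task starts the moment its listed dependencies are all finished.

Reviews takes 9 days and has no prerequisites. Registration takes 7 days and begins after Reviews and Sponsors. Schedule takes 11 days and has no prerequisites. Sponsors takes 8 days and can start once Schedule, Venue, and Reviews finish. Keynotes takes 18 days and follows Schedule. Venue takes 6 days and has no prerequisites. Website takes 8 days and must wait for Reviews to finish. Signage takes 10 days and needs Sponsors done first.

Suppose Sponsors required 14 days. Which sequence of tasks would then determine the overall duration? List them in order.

As given, the longest chain is Schedule→Sponsors→Signage = 11+8+10 = 29, so the finish is 29 days.
Since Sponsors is critical, the +6 change carries straight to that chain (now 35 days).
No other chain overtakes it, so the finish is 35 days.

Schedule, Sponsors, Signage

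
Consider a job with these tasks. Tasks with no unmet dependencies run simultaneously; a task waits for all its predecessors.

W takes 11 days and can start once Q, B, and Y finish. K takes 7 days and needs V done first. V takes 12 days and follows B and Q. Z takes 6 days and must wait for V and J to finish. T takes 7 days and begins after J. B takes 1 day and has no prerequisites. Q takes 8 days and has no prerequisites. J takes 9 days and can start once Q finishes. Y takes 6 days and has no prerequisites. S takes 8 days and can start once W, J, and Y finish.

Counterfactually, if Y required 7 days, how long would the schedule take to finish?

Critical path before the change: Q→W→S = 8+11+8 = 27 giving 27 days.
Y has 2 days of float (longest path through it is 25).
The critical path is still Q→W→S; finish is now 27 days.

27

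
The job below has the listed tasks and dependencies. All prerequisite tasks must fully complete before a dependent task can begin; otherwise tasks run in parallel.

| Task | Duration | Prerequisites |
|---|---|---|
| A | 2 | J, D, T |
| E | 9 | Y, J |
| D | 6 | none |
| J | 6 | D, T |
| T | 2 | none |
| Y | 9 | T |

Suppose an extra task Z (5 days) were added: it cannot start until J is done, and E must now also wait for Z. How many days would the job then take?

Originally the job takes 21 days.
With Z inserted, E now waits for max(Y, J, Z).
New critical path: D→J→Z→E = 6+6+5+9 = 26 ⇒ 26 days.

26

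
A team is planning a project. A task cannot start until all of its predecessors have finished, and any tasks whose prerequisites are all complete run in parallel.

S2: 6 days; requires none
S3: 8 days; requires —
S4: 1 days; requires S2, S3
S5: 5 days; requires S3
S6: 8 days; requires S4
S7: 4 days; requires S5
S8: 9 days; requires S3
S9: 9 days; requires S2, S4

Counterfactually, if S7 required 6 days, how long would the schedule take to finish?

The binding path is S3→S4→S9 = 8+1+9 = 18; finish at 18 days.
The longest path through S7 is only 17 days, so S7 has float 1.
The binding chain switches to S3→S5→S7 = 8+5+6 = 19; finish 19 days.

19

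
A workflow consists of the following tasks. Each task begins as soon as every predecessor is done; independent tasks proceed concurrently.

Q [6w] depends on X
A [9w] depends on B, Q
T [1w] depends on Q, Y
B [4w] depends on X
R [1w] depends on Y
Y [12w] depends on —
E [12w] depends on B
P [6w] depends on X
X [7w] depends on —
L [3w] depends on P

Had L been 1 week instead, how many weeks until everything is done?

23

Actual critical path: X→B→E = 7+4+12 = 23 ⇒ 23 weeks.
L has 7 weeks of float (longest path through it is 16).
The critical path is still X→B→E; finish is now 23 weeks.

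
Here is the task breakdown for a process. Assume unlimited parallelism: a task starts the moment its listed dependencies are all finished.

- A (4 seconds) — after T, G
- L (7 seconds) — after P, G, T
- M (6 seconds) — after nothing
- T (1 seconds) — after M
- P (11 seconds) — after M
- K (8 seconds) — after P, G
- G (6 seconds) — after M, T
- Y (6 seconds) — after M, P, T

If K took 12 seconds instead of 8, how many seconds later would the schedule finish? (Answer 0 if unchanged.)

4

Actual critical path: M→P→K = 6+11+8 = 25 ⇒ 25 seconds.
Since K is critical, the +4 change carries straight to that chain (now 29 seconds).
That remains the longest chain; total 29 seconds.
Change in finish: 29 − 25 = +4 seconds.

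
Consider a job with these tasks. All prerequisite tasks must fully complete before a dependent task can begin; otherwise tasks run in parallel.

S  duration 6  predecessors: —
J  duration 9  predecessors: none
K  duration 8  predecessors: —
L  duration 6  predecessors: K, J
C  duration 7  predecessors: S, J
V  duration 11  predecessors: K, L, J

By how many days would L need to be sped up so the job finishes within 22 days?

4

Current finish: 26 days; target: 22.
L is on every critical path, so each day cut from L cuts the finish by one (this holds down to a finish of 21).
Need 26 − 22 = 4 days off L → L becomes 2 days, finish becomes 22.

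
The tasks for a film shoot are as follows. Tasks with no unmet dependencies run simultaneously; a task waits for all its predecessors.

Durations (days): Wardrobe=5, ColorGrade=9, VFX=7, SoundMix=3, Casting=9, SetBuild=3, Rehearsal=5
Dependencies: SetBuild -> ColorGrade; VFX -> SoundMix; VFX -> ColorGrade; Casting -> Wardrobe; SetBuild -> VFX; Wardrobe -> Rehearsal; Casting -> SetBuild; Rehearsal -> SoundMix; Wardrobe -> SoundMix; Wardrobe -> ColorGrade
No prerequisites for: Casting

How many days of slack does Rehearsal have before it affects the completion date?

The longest chain is Casting→SetBuild→VFX→ColorGrade = 9+3+7+9 = 28; overall finish 28 days.
Longest path through Rehearsal: 22 days (earliest finish 19, latest finish 25).
So Rehearsal can slip 25 − 19 = 6 days.

6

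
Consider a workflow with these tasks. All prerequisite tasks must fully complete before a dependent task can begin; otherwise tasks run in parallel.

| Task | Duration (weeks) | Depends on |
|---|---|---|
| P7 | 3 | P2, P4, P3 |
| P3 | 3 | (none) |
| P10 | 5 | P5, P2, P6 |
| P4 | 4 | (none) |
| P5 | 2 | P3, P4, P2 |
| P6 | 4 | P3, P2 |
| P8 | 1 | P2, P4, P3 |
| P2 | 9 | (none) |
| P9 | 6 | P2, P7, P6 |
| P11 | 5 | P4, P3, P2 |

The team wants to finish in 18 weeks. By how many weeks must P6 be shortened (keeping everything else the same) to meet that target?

1

Current finish: 19 weeks; target: 18.
P6 is on every critical path, so each week cut from P6 cuts the finish by one (this holds down to a finish of 18).
Need 19 − 18 = 1 week off P6 → P6 becomes 3 weeks, finish becomes 18.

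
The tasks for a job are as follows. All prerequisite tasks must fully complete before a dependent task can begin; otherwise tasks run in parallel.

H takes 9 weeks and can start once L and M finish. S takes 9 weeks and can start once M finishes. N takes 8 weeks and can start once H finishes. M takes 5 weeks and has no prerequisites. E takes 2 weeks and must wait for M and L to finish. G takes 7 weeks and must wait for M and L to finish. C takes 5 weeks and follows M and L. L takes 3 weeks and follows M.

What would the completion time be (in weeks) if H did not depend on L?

Before: longest chain M→L→H→N = 5+3+9+8 = 25, finish 25.
Without L→H, H's earliest start moves from 8 to 5.
After: M→H→N = 5+9+8 = 22 → 22 weeks.

22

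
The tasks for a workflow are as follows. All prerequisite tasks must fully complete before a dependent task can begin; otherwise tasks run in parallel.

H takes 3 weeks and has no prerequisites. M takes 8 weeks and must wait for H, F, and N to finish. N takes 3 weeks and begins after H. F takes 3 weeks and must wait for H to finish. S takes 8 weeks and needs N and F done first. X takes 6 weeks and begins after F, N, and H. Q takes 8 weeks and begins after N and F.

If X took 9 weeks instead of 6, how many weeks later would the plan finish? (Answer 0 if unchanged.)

Critical path before the change: H→N→S = 3+3+8 = 14 giving 14 weeks.
The longest path through X is only 12 weeks, so X has float 2.
New critical path: H→N→X = 3+3+9 = 15 ⇒ 15 weeks.
Change in finish: 15 − 14 = +1 weeks.

1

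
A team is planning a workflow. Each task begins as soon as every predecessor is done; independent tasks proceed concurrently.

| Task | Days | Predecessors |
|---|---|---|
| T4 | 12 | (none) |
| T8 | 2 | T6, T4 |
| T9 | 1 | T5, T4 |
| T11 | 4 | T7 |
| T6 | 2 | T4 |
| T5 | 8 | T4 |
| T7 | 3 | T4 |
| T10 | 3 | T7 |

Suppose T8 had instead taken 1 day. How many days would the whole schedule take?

21

The binding path is T4→T5→T9 = 12+8+1 = 21; finish at 21 days.
T8 is off the critical path — its longest chain is 16 days, giving 5 of slack.
That remains the longest chain; total 21 days.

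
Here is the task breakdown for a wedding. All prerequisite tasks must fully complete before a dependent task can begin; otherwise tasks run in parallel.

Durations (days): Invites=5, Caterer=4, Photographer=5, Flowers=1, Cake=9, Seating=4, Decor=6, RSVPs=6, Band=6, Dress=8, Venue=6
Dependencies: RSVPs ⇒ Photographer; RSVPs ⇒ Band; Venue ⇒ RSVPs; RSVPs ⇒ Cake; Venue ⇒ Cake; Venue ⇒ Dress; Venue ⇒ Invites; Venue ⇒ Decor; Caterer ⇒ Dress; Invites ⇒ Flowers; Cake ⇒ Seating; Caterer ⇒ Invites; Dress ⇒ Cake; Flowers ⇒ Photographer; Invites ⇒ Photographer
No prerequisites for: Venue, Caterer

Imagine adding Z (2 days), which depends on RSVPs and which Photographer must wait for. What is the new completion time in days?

Originally the job takes 27 days.
With Z inserted, Photographer now waits for max(Invites, RSVPs, Flowers, Z).
New critical path: Venue→Dress→Cake→Seating = 6+8+9+4 = 27 ⇒ 27 days.

27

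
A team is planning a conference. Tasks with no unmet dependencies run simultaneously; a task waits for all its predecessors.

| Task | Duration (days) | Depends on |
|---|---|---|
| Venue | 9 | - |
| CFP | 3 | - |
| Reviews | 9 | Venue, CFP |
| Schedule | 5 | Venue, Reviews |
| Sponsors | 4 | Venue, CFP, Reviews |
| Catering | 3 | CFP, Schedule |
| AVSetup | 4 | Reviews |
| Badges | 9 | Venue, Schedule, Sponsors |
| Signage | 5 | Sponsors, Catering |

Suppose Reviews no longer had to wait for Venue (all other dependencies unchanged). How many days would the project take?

Original critical path: Venue→Reviews→Schedule→Badges = 9+9+5+9 = 32 ⇒ 32 days.
Without Venue→Reviews, Reviews's earliest start moves from 9 to 3.
New critical path: CFP→Reviews→Schedule→Badges = 3+9+5+9 = 26 ⇒ 26 days.

26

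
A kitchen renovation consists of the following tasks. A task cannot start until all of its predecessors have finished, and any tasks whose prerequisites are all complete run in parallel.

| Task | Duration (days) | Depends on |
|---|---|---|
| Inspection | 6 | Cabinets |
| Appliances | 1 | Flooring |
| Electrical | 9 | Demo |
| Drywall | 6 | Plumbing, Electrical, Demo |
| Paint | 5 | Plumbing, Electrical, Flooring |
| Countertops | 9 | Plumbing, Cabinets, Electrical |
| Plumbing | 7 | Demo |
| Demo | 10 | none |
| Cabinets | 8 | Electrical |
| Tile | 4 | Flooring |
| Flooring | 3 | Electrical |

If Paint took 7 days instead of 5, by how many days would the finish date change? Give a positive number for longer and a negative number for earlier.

Baseline: Demo→Electrical→Cabinets→Countertops = 10+9+8+9 = 36 → 36 days.
Paint has 9 days of float (longest path through it is 27).
The critical path is still Demo→Electrical→Cabinets→Countertops; finish is now 36 days.
Change in finish: 36 − 36 = +0 days.

0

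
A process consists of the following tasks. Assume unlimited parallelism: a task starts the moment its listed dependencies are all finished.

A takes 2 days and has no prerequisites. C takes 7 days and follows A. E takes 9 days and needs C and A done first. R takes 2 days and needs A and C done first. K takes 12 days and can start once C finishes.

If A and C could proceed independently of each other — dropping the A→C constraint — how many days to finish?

19

With the dependency in place, A→C→K = 2+7+12 = 21 sets the finish at 21 days.
Without A→C, C's earliest start moves from 2 to 0.
New critical path: C→K = 7+12 = 19 ⇒ 19 days.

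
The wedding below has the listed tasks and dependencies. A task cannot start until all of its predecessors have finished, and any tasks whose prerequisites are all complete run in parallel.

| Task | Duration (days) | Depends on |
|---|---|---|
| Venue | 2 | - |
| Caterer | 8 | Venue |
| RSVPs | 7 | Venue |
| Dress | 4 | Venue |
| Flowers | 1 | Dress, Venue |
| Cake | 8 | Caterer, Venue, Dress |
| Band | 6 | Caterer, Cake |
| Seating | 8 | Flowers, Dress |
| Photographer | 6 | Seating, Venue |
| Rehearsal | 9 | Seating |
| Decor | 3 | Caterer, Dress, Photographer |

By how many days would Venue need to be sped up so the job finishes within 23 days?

Current finish: 24 days; target: 23.
Venue is on every critical path, so each day cut from Venue cuts the finish by one (this holds down to a finish of 23).
Need 24 − 23 = 1 day off Venue → Venue becomes 1 day, finish becomes 23.

1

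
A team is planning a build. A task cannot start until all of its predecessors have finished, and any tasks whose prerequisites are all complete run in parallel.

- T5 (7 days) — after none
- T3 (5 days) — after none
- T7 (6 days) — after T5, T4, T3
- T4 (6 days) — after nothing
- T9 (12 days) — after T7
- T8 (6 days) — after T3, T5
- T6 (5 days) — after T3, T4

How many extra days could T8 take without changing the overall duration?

Critical path: T5→T7→T9 = 7+6+12 = 25, so the finish is 25 days.
T8 finishes as early as 13 and must finish by 25.
So T8 can slip 25 − 13 = 12 days.

12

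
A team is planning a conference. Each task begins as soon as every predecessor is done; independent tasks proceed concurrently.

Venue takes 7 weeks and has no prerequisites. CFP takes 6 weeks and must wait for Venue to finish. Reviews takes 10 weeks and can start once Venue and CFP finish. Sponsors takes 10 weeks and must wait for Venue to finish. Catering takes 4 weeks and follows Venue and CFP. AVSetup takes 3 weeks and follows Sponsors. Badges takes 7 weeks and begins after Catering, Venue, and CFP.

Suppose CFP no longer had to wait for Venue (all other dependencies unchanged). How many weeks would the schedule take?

20

Original critical path: Venue→CFP→Catering→Badges = 7+6+4+7 = 24 ⇒ 24 weeks.
Without Venue→CFP, CFP's earliest start moves from 7 to 0.
New critical path: Venue→Sponsors→AVSetup = 7+10+3 = 20 ⇒ 20 weeks.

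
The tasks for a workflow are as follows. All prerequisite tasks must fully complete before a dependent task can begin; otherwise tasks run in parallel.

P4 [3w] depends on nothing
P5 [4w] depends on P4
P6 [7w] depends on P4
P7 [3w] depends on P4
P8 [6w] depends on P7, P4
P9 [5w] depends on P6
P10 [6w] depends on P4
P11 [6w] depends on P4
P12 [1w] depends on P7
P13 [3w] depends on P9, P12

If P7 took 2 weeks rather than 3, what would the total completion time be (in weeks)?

18

The binding path is P4→P6→P9→P13 = 3+7+5+3 = 18; finish at 18 weeks.
The longest path through P7 is only 12 weeks, so P7 has float 6.
The critical path is still P4→P6→P9→P13; finish is now 18 weeks.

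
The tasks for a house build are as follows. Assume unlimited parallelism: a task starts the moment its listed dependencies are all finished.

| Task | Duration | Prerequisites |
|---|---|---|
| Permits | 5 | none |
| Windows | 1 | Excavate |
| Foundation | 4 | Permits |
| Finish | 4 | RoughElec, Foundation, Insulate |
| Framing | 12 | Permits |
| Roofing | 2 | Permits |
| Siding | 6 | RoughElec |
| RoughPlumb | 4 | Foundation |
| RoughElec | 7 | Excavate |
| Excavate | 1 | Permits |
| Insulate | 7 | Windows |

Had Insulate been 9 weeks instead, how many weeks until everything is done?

Critical path before the change: Permits→Excavate→RoughElec→Siding = 5+1+7+6 = 19 giving 19 weeks.
Insulate has 1 week of float (longest path through it is 18).
The binding chain switches to Permits→Excavate→Windows→Insulate→Finish = 5+1+1+9+4 = 20; finish 20 weeks.

20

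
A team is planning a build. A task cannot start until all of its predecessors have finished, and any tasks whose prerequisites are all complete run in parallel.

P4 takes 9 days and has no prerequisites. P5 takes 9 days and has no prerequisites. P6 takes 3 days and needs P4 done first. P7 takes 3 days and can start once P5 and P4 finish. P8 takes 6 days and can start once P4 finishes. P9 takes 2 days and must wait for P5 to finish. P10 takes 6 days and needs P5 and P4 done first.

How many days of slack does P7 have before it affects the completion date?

Critical path: P4→P8 = 9+6 = 15, so the finish is 15 days.
The longest chain containing P7 totals 12 days.
Slack of P7 = 12 − 9 = 3 days.

3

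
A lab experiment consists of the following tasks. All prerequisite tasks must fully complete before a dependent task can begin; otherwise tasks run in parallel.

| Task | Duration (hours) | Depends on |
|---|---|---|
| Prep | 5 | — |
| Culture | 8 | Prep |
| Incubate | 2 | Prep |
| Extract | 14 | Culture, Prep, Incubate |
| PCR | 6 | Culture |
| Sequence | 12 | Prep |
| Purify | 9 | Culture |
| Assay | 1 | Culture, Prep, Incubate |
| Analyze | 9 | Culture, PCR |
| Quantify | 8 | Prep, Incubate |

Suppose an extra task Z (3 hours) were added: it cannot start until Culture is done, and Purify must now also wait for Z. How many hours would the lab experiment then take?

Originally the lab experiment takes 28 hours.
With Z inserted, Purify now waits for max(Culture, Z).
New critical path: Prep→Culture→PCR→Analyze = 5+8+6+9 = 28 ⇒ 28 hours.

28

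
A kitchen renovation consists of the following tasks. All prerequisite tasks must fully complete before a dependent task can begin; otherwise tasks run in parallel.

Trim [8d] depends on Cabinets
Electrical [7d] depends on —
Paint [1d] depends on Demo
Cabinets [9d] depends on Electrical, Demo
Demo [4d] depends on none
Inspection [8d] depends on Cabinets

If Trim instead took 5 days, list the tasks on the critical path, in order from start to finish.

Electrical, Cabinets, Inspection

As given, the longest chain is Electrical→Cabinets→Trim = 7+9+8 = 24, so the finish is 24 days.
Since Trim is critical, the -3 change carries straight to that chain (now 21 days).
The binding chain switches to Electrical→Cabinets→Inspection = 7+9+8 = 24; finish 24 days.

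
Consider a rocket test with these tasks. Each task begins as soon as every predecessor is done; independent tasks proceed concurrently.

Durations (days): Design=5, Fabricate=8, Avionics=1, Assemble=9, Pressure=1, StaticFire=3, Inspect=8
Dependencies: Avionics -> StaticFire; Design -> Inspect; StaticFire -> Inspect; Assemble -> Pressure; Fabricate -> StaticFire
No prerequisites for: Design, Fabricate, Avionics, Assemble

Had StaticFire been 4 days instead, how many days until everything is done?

20

The binding path is Fabricate→StaticFire→Inspect = 8+3+8 = 19; finish at 19 days.
Since StaticFire is critical, the +1 change carries straight to that chain (now 20 days).
No other chain overtakes it, so the finish is 20 days.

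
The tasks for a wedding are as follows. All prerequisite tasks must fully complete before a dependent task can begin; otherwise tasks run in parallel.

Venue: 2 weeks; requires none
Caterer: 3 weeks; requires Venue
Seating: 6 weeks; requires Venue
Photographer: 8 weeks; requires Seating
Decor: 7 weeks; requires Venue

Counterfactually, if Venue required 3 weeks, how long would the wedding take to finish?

The binding path is Venue→Seating→Photographer = 2+6+8 = 16; finish at 16 weeks.
Venue is on the critical path; changing it to 3 makes that path 17 weeks.
No other chain overtakes it, so the finish is 17 weeks.

17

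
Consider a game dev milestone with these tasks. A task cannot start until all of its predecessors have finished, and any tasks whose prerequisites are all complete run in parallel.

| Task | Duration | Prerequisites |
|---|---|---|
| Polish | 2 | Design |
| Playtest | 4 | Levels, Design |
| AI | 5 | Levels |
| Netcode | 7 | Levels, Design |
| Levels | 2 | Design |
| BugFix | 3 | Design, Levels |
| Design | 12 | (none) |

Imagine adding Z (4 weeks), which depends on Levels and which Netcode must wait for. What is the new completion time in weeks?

Originally the plan takes 21 weeks.
With Z inserted, Netcode now waits for max(Levels, Design, Z).
New critical path: Design→Levels→Z→Netcode = 12+2+4+7 = 25 ⇒ 25 weeks.

25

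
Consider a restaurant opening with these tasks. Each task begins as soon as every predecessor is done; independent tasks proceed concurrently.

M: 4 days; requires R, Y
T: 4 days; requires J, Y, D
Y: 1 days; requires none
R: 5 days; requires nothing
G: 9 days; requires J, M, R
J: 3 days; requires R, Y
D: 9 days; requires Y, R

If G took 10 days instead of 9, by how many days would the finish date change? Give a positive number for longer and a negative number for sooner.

Actual critical path: R→M→G = 5+4+9 = 18 ⇒ 18 days.
Since G is critical, the +1 change carries straight to that chain (now 19 days).
The critical path is still R→M→G; finish is now 19 days.
Change in finish: 19 − 18 = +1 days.

1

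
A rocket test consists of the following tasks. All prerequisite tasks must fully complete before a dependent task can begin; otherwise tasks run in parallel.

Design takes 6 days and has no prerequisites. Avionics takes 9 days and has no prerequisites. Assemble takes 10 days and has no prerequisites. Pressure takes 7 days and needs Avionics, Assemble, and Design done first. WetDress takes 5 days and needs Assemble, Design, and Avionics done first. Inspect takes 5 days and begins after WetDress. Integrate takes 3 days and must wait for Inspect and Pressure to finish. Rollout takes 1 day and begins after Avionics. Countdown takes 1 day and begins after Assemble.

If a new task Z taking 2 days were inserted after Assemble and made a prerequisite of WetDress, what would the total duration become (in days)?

25

Originally the rocket test takes 23 days.
With Z inserted, WetDress now waits for max(Assemble, Design, Avionics, Z).
New critical path: Assemble→Z→WetDress→Inspect→Integrate = 10+2+5+5+3 = 25 ⇒ 25 days.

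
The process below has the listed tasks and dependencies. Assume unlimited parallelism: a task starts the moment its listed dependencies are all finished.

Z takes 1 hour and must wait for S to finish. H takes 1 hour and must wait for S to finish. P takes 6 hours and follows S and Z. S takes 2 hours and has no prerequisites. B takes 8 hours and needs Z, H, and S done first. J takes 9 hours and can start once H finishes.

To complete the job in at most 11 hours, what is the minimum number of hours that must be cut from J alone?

Current finish: 12 hours; target: 11.
J is on every critical path, so each hour cut from J cuts the finish by one (this holds down to a finish of 11).
Need 12 − 11 = 1 hour off J → J becomes 8 hours, finish becomes 11.

1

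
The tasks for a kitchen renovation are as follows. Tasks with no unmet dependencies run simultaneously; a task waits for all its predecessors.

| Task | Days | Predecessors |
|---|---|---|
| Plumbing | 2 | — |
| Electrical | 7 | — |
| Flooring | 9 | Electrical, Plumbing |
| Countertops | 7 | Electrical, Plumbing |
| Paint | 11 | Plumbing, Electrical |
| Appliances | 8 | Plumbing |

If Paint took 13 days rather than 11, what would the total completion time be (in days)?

As given, the longest chain is Electrical→Paint = 7+11 = 18, so the finish is 18 days.
Paint is on the critical path; changing it to 13 makes that path 20 days.
The critical path is still Electrical→Paint; finish is now 20 days.

20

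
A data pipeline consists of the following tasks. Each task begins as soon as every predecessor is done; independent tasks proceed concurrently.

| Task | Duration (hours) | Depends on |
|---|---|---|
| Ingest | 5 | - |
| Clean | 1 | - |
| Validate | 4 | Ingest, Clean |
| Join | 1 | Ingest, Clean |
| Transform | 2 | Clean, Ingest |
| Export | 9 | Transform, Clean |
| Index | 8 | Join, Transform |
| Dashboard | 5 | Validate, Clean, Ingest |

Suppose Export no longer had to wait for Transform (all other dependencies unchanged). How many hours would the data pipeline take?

15

Original critical path: Ingest→Transform→Export = 5+2+9 = 16 ⇒ 16 hours.
Without Transform→Export, Export's earliest start moves from 7 to 1.
After: Ingest→Transform→Index = 5+2+8 = 15 → 15 hours.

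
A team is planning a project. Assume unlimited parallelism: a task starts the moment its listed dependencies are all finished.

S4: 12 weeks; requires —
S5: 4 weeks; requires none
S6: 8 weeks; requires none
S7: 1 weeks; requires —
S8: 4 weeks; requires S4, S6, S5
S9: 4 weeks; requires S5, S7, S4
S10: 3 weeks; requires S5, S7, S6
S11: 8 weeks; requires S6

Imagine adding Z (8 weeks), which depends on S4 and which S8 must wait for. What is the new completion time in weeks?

Originally the project takes 16 weeks.
With Z inserted, S8 now waits for max(S4, S6, S5, Z).
New critical path: S4→Z→S8 = 12+8+4 = 24 ⇒ 24 weeks.

24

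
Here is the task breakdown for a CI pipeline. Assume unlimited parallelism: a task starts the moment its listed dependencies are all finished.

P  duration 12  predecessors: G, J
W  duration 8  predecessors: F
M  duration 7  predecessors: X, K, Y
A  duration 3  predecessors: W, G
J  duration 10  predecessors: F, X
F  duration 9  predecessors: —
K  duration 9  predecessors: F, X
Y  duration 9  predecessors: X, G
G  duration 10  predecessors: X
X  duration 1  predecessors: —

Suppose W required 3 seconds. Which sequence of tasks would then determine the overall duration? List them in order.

F, J, P

The binding path is F→J→P = 9+10+12 = 31; finish at 31 seconds.
W is off the critical path — its longest chain is 20 seconds, giving 11 of slack.
That remains the longest chain; total 31 seconds.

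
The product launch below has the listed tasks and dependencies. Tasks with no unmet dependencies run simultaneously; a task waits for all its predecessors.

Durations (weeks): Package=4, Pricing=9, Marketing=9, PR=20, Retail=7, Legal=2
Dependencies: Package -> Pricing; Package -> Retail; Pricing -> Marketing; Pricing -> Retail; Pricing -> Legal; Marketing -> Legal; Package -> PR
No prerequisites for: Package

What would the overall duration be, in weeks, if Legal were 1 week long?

Critical path before the change: Package→Pricing→Marketing→Legal = 4+9+9+2 = 24 giving 24 weeks.
Since Legal is critical, the -1 change carries straight to that chain (now 23 weeks).
The binding chain switches to Package→PR = 4+20 = 24; finish 24 weeks.

24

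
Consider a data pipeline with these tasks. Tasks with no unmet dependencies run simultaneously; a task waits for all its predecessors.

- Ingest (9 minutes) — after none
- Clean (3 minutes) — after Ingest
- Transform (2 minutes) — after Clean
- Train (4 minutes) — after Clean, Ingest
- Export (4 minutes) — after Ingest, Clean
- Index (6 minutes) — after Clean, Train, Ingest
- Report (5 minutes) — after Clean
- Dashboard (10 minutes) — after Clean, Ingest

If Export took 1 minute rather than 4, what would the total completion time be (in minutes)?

Actual critical path: Ingest→Clean→Train→Index = 9+3+4+6 = 22 ⇒ 22 minutes.
Export has 6 minutes of float (longest path through it is 16).
No other chain overtakes it, so the finish is 22 minutes.

22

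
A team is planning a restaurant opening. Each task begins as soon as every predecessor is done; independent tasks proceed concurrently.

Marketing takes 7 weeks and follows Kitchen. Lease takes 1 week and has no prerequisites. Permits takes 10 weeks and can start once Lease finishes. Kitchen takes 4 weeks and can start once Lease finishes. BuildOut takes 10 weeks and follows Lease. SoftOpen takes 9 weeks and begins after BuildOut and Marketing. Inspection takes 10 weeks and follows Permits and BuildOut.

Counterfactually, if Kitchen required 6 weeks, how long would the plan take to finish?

23

Baseline: Lease→Kitchen→Marketing→SoftOpen = 1+4+7+9 = 21 → 21 weeks.
Kitchen lies on that path, so at 6 weeks the path becomes 23 weeks.
That remains the longest chain; total 23 weeks.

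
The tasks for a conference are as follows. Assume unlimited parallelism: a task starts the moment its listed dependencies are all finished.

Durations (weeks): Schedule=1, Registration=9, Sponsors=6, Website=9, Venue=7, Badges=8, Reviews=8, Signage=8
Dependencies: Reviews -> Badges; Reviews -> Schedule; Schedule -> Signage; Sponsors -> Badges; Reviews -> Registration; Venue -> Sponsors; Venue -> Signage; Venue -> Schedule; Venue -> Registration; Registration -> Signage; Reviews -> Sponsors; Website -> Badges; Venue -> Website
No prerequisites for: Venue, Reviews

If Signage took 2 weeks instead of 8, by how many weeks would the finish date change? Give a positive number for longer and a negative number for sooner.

Critical path before the change: Reviews→Registration→Signage = 8+9+8 = 25 giving 25 weeks.
Signage is on the critical path; changing it to 2 makes that path 19 weeks.
New critical path: Venue→Website→Badges = 7+9+8 = 24 ⇒ 24 weeks.
Change in finish: 24 − 25 = -1 weeks.

-1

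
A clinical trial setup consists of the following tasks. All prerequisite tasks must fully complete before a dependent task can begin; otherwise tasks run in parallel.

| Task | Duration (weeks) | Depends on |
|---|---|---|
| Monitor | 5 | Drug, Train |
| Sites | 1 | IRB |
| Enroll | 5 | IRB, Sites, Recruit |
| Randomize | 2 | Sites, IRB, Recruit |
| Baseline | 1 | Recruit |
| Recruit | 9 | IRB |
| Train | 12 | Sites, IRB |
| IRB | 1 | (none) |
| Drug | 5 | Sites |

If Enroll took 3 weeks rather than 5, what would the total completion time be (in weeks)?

19

Baseline: IRB→Sites→Train→Monitor = 1+1+12+5 = 19 → 19 weeks.
Enroll is off the critical path — its longest chain is 15 weeks, giving 4 of slack.
That remains the longest chain; total 19 weeks.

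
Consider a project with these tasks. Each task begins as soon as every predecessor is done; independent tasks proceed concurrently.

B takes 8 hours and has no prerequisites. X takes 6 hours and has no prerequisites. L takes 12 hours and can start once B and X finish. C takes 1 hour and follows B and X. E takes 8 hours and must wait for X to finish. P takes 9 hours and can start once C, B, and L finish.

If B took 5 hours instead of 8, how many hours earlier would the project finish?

2

Actual critical path: B→L→P = 8+12+9 = 29 ⇒ 29 hours.
B is on the critical path; changing it to 5 makes that path 26 hours.
The binding chain switches to X→L→P = 6+12+9 = 27; finish 27 hours.
Change in finish: 27 − 29 = -2 hours.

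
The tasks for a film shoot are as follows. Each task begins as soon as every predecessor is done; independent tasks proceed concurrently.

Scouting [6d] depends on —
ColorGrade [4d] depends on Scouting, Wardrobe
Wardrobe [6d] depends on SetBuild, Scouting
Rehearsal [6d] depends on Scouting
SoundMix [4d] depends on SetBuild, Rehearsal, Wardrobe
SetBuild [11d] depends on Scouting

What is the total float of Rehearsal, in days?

11

Scouting→SetBuild→Wardrobe→SoundMix = 6+11+6+4 = 27 sets the makespan at 27 days.
Longest path through Rehearsal: 16 days (earliest finish 12, latest finish 23).
Float = 27 − 16 = 11.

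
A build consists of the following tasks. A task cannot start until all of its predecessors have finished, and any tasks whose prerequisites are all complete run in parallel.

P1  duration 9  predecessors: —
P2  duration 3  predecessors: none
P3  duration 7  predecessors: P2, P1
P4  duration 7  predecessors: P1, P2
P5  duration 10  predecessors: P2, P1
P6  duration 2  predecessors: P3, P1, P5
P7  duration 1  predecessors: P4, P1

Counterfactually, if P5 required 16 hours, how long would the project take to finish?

27

As given, the longest chain is P1→P5→P6 = 9+10+2 = 21, so the finish is 21 hours.
Since P5 is critical, the +6 change carries straight to that chain (now 27 hours).
No other chain overtakes it, so the finish is 27 hours.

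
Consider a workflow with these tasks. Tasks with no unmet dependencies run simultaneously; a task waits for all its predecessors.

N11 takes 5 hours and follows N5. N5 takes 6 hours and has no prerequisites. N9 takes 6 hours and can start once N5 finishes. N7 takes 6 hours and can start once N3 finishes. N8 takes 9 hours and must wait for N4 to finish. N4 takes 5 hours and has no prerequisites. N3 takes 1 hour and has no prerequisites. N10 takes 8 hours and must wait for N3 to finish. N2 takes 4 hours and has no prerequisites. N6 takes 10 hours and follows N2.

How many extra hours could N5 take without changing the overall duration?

2

The longest chain is N2→N6 = 4+10 = 14; overall finish 14 hours.
N5 finishes as early as 6 and must finish by 8.
Float = 14 − 12 = 2.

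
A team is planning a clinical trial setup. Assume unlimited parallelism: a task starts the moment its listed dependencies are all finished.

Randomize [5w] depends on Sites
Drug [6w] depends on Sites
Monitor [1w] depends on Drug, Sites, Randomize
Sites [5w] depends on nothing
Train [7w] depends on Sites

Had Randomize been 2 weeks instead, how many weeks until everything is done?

As given, the longest chain is Sites→Train = 5+7 = 12, so the finish is 12 weeks.
Randomize has 1 week of float (longest path through it is 11).
That remains the longest chain; total 12 weeks.

12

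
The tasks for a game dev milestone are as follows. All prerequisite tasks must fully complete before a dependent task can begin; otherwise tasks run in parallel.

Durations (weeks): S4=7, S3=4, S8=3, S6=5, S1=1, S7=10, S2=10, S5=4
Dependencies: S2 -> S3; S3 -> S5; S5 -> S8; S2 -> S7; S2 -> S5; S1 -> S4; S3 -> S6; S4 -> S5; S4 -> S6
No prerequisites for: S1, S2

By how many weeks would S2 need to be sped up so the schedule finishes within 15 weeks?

Current finish: 21 weeks; target: 15.
S2 is on every critical path, so each week cut from S2 cuts the finish by one (this holds down to a finish of 15).
Need 21 − 15 = 6 weeks off S2 → S2 becomes 4 weeks, finish becomes 15.

6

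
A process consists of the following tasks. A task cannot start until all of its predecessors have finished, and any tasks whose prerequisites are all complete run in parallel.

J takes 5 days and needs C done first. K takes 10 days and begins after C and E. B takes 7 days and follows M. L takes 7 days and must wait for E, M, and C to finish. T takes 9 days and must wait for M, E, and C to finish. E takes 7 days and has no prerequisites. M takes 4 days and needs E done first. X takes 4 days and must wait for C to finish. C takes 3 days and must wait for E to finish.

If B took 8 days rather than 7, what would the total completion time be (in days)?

Actual critical path: E→C→K = 7+3+10 = 20 ⇒ 20 days.
The longest path through B is only 18 days, so B has float 2.
The critical path is still E→C→K; finish is now 20 days.

20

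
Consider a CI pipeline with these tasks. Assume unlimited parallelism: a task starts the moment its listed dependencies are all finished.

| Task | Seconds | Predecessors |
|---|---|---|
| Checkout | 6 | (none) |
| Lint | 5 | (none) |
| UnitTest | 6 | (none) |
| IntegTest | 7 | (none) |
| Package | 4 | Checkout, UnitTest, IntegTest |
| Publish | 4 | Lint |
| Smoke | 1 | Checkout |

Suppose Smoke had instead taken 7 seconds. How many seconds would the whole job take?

13

Baseline: IntegTest→Package = 7+4 = 11 → 11 seconds.
Smoke has 4 seconds of float (longest path through it is 7).
Now Checkout→Smoke = 6+7 = 13 is longest, so the finish becomes 13 seconds.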